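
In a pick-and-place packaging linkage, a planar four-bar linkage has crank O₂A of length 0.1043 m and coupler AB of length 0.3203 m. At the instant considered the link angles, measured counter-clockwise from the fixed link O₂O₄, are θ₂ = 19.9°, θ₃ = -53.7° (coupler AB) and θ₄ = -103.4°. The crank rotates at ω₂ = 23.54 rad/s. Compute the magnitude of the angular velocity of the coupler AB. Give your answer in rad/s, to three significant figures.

8.40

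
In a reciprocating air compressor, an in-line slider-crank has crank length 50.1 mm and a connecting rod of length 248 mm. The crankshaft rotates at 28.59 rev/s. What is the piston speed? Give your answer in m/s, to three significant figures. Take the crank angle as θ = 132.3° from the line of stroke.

ω = 2π·28.6 = 179.6 rad/s
For an in-line slider-crank, x = r cosθ + √(L² − r² sin²θ), so v = −rω sinθ·[1 + r cosθ/√(L² − r² sin²θ)].
With r = 0.0501 m, L = 0.248 m, θ = 132.3°: √(L² − r² sin²θ) = 0.24522 m.
v = −0.0501·179.6·0.73963·[1 + 0.0501·-0.67301/0.24522] = -5.7412 m/s.
|v| = 5.7412 m/s.

5.74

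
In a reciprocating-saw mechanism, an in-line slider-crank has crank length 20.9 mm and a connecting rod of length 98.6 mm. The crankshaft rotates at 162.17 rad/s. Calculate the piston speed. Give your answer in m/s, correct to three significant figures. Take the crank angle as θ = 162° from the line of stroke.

ω = 162.2 rad/s
For an in-line slider-crank, x = r cosθ + √(L² − r² sin²θ), so v = −rω sinθ·[1 + r cosθ/√(L² − r² sin²θ)].
With r = 0.0209 m, L = 0.0986 m, θ = 162°: √(L² − r² sin²θ) = 0.098388 m.
v = −0.0209·162.2·0.30902·[1 + 0.0209·-0.95106/0.098388] = -0.83577 m/s.
|v| = 0.83577 m/s.

0.836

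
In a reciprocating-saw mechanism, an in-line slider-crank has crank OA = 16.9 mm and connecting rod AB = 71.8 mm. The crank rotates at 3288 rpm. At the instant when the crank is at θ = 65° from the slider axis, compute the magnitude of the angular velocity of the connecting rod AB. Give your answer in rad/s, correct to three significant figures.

ω = 344.3 rad/s (converted from 3288 rpm).
The rod makes angle φ with the slider axis where L sinφ = r sinθ; differentiating, L cosφ·φ̇ = r ω cosθ.
L cosφ = √(L² − r² sin²θ) = 0.070147 m.
|ω_rod| = r ω |cosθ| / √(L² − r² sin²θ) = 0.0169·344.3·0.42262/0.070147 = 35.058 rad/s.

35.1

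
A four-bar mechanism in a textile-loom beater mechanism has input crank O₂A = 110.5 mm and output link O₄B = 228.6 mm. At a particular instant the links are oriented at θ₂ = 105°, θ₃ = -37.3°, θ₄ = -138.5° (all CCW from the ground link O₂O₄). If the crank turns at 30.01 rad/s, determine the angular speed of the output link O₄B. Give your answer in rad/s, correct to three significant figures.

9.04

ω₂ = 30.01 rad/s
Differentiating the loop-closure r₂e^{iθ₂}+r₃e^{iθ₃}=r₁+r₄e^{iθ₄} gives r₂ω₂e^{iθ₂}+r₃ω₃e^{iθ₃}=r₄ω₄e^{iθ₄}.
Eliminating the other unknown: ω₄ = r₂ω₂ sin(θ₂−θ₃) / [r₄ sin(θ₄−θ₃)].
Numerator sine = +0.61153; denominator sine = -0.98096.
Result = 0.1105·30.01·(+0.61153) / (0.2286·(-0.98096)) = -9.0431 rad/s; magnitude 9.0431 rad/s.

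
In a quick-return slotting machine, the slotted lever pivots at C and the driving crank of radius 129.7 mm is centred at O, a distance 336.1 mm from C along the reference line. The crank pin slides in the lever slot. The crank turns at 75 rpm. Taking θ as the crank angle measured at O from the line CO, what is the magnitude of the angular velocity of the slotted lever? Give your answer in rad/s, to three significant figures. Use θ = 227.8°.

1.37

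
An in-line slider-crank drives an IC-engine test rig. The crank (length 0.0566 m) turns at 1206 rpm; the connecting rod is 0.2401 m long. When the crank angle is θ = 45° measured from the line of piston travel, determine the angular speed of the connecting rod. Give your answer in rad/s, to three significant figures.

21.4

ω = 126.3 rad/s (converted from 1206 rpm).
The rod makes angle φ with the slider axis where L sinφ = r sinθ; differentiating, L cosφ·φ̇ = r ω cosθ.
L cosφ = √(L² − r² sin²θ) = 0.23674 m.
|ω_rod| = r ω |cosθ| / √(L² − r² sin²θ) = 0.0566·126.3·0.70711/0.23674 = 21.35 rad/s.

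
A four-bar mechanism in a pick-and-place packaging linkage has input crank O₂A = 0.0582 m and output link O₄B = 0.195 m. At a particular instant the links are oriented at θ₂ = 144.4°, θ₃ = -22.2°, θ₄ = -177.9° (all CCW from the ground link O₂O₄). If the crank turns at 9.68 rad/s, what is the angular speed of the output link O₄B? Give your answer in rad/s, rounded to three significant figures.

ω₂ = 9.68 rad/s
Differentiating the loop-closure r₂e^{iθ₂}+r₃e^{iθ₃}=r₁+r₄e^{iθ₄} gives r₂ω₂e^{iθ₂}+r₃ω₃e^{iθ₃}=r₄ω₄e^{iθ₄}.
Eliminating the other unknown: ω₄ = r₂ω₂ sin(θ₂−θ₃) / [r₄ sin(θ₄−θ₃)].
Numerator sine = +0.23175; denominator sine = -0.41151.
Result = 0.0582·9.68·(+0.23175) / (0.195·(-0.41151)) = -1.627 rad/s; magnitude 1.627 rad/s.

1.63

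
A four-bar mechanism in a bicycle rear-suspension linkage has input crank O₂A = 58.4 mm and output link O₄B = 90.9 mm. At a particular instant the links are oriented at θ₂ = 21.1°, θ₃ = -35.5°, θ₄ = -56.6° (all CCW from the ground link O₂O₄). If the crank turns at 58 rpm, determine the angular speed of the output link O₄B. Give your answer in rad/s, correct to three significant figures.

ω₂ = 6.074 rad/s (from 58 rpm).
Differentiating the loop-closure r₂e^{iθ₂}+r₃e^{iθ₃}=r₁+r₄e^{iθ₄} gives r₂ω₂e^{iθ₂}+r₃ω₃e^{iθ₃}=r₄ω₄e^{iθ₄}.
Eliminating the other unknown: ω₄ = r₂ω₂ sin(θ₂−θ₃) / [r₄ sin(θ₄−θ₃)].
Numerator sine = +0.83485; denominator sine = -0.36000.
Result = 0.0584·6.074·(+0.83485) / (0.0909·(-0.36000)) = -9.0493 rad/s; magnitude 9.0493 rad/s.

9.05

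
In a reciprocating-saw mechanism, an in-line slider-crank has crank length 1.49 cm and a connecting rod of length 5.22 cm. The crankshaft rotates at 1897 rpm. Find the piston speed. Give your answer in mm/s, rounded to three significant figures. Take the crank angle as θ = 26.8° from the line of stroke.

1680

ω = 2π·1897/60 = 198.7 rad/s
For an in-line slider-crank, x = r cosθ + √(L² − r² sin²θ), so v = −rω sinθ·[1 + r cosθ/√(L² − r² sin²θ)].
With r = 0.0149 m, L = 0.0522 m, θ = 26.8°: √(L² − r² sin²θ) = 0.051766 m.
v = −0.0149·198.7·0.45088·[1 + 0.0149·0.89259/0.051766] = -1.6774 m/s.
|v| = 1.6774 m/s = 1677.4 mm/s.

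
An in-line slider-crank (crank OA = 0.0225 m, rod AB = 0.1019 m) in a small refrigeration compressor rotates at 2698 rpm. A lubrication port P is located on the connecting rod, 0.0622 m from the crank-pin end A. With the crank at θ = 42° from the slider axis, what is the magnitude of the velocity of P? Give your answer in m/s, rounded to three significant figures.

ω = 282.5 rad/s.  Crank-pin speed |V_A| = rω = 6.357 m/s, perpendicular to OA.
Rod angle: sinφ = −(r/L) sinθ ⇒ φ = -8.496°; ω_rod = −rω cosθ/√(L²−r²sin²θ) = -46.875 rad/s.
V_P = V_A + ω_rod × AP, with AP = 0.0622 m along the rod.
Components: V_Px = −rω sinθ − a·ω_rod·sinφ = -4.6845 m/s;  V_Py = rω cosθ + a·ω_rod·cosφ = +1.8405 m/s.
|V_P| = √(V_Px² + V_Py²) = 5.0331 m/s.

5.03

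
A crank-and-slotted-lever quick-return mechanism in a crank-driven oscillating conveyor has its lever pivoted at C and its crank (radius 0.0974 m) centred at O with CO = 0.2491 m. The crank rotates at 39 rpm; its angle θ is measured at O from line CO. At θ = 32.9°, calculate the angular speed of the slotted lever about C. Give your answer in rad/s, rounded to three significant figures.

ω = 4.084 rad/s (from 39 rpm).
Crank pin A relative to C: A = (d + r cosθ, r sinθ); lever angle φ = atan2(r sinθ, d + r cosθ).
Differentiating tanφ: φ̇ = rω(d cosθ + r)/(d² + r² + 2dr cosθ).
d² + r² + 2dr cosθ = |CA|² = 0.11228 m²;  d cosθ + r = +0.30655 m.
|ω_lever| = |0.0974·4.084·+0.30655| / 0.11228 = 1.0861 rad/s.

1.09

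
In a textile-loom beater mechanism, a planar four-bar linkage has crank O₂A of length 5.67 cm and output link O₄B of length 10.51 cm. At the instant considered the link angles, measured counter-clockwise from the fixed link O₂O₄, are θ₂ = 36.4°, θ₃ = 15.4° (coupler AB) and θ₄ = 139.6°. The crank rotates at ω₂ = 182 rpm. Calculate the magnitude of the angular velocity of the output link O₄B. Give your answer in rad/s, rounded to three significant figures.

4.46

ω₂ = 19.06 rad/s (from 182 rpm).
Differentiating the loop-closure r₂e^{iθ₂}+r₃e^{iθ₃}=r₁+r₄e^{iθ₄} gives r₂ω₂e^{iθ₂}+r₃ω₃e^{iθ₃}=r₄ω₄e^{iθ₄}.
Eliminating the other unknown: ω₄ = r₂ω₂ sin(θ₂−θ₃) / [r₄ sin(θ₄−θ₃)].
Numerator sine = +0.35837; denominator sine = +0.82708.
Result = 0.0567·19.06·(+0.35837) / (0.1051·(+0.82708)) = +4.4551 rad/s; magnitude 4.4551 rad/s.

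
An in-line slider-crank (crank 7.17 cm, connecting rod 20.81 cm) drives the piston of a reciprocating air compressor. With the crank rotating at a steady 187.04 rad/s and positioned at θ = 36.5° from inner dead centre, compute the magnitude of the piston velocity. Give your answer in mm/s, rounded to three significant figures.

10200

ω = 187 rad/s
For an in-line slider-crank, x = r cosθ + √(L² − r² sin²θ), so v = −rω sinθ·[1 + r cosθ/√(L² − r² sin²θ)].
With r = 0.0717 m, L = 0.2081 m, θ = 36.5°: √(L² − r² sin²θ) = 0.20368 m.
v = −0.0717·187·0.59482·[1 + 0.0717·0.80386/0.20368] = -10.234 m/s.
|v| = 10.234 m/s = 10234 mm/s.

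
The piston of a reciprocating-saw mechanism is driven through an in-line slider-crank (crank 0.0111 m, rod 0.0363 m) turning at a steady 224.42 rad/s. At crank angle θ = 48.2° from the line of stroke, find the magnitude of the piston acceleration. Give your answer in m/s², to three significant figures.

ω = 224.4 rad/s
x(θ) = r cosθ + √(L² − r² sin²θ); with ω constant, a = ω²·d²x/dθ².
d²x/dθ² = −r cosθ − r²(cos2θ)/√u − r⁴ sin²2θ/(4u^{3/2}),  u = L² − r² sin²θ = 0.00124922 m².
Substituting r = 0.0111 m, L = 0.0363 m, θ = 48.2°: d²x/dθ² = -0.0070948 m.
a = ω²·d²x/dθ² = (224.4)²·(-0.0070948) = -357.33 m/s²;  |a| = 357.33 m/s².

357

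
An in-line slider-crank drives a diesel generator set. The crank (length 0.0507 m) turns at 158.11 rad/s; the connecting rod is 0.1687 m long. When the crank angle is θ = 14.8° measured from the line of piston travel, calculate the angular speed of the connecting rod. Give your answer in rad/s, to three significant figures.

46.1

ω = 158.1 rad/s
The rod makes angle φ with the slider axis where L sinφ = r sinθ; differentiating, L cosφ·φ̇ = r ω cosθ.
L cosφ = √(L² − r² sin²θ) = 0.1682 m.
|ω_rod| = r ω |cosθ| / √(L² − r² sin²θ) = 0.0507·158.1·0.96682/0.1682 = 46.077 rad/s.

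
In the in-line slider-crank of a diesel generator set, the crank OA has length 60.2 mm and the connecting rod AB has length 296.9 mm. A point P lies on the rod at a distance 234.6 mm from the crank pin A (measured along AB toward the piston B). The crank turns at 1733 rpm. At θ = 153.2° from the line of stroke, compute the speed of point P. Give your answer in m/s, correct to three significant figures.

4.69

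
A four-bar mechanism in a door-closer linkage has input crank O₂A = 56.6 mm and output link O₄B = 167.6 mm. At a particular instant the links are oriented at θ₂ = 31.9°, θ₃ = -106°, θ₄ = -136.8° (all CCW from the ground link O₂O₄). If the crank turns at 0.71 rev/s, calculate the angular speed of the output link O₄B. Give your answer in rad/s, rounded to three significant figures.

1.97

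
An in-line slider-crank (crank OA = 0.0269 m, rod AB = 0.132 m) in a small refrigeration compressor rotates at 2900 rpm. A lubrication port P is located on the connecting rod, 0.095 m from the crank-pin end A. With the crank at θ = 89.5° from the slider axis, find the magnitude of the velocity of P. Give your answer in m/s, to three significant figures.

8.18

ω = 303.7 rad/s.  Crank-pin speed |V_A| = rω = 8.1692 m/s, perpendicular to OA.
Rod angle: sinφ = −(r/L) sinθ ⇒ φ = -11.758°; ω_rod = −rω cosθ/√(L²−r²sin²θ) = -0.55164 rad/s.
V_P = V_A + ω_rod × AP, with AP = 0.095 m along the rod.
Components: V_Px = −rω sinθ − a·ω_rod·sinφ = -8.1796 m/s;  V_Py = rω cosθ + a·ω_rod·cosφ = +0.019982 m/s.
|V_P| = √(V_Px² + V_Py²) = 8.1796 m/s.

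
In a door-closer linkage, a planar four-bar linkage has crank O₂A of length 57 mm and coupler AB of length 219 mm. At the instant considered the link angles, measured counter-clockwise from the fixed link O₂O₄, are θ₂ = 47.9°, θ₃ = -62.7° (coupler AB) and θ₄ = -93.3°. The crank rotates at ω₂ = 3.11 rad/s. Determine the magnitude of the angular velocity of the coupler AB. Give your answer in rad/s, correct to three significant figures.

ω₂ = 3.11 rad/s
Differentiating the loop-closure r₂e^{iθ₂}+r₃e^{iθ₃}=r₁+r₄e^{iθ₄} gives r₂ω₂e^{iθ₂}+r₃ω₃e^{iθ₃}=r₄ω₄e^{iθ₄}.
Eliminating the other unknown: ω₃ = r₂ω₂ sin(θ₄−θ₂) / [r₃ sin(θ₃−θ₄)].
Numerator sine = -0.62660; denominator sine = +0.50904.
Result = 0.057·3.11·(-0.62660) / (0.219·(+0.50904)) = -0.99639 rad/s; magnitude 0.99639 rad/s.

0.996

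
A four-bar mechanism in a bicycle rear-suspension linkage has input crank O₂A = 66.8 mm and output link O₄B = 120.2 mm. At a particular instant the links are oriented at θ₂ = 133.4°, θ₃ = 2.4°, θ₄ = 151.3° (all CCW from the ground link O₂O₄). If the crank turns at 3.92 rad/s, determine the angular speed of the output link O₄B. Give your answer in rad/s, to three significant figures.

3.18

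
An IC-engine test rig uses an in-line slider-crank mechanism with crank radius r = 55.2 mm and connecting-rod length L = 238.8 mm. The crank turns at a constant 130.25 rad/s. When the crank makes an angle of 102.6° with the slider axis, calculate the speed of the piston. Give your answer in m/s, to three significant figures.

ω = 130.2 rad/s
For an in-line slider-crank, x = r cosθ + √(L² − r² sin²θ), so v = −rω sinθ·[1 + r cosθ/√(L² − r² sin²θ)].
With r = 0.0552 m, L = 0.2388 m, θ = 102.6°: √(L² − r² sin²θ) = 0.23264 m.
v = −0.0552·130.2·0.97592·[1 + 0.0552·-0.21814/0.23264] = -6.6535 m/s.
|v| = 6.6535 m/s.

6.65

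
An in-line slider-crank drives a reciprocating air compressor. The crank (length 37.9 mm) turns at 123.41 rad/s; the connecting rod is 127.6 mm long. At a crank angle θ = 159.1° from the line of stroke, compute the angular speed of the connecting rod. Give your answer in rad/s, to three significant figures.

ω = 123.4 rad/s
The rod makes angle φ with the slider axis where L sinφ = r sinθ; differentiating, L cosφ·φ̇ = r ω cosθ.
L cosφ = √(L² − r² sin²θ) = 0.12688 m.
|ω_rod| = r ω |cosθ| / √(L² − r² sin²θ) = 0.0379·123.4·0.93420/0.12688 = 34.438 rad/s.

34.4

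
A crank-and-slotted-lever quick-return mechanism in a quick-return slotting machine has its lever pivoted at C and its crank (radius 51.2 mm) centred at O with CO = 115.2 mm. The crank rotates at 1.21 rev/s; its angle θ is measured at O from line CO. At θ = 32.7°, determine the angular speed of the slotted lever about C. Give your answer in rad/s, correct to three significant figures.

2.23

ω = 7.603 rad/s (from 1.21 rev/s).
Crank pin A relative to C: A = (d + r cosθ, r sinθ); lever angle φ = atan2(r sinθ, d + r cosθ).
Differentiating tanφ: φ̇ = rω(d cosθ + r)/(d² + r² + 2dr cosθ).
d² + r² + 2dr cosθ = |CA|² = 0.0258193 m²;  d cosθ + r = +0.14814 m.
|ω_lever| = |0.0512·7.603·+0.14814| / 0.0258193 = 2.2334 rad/s.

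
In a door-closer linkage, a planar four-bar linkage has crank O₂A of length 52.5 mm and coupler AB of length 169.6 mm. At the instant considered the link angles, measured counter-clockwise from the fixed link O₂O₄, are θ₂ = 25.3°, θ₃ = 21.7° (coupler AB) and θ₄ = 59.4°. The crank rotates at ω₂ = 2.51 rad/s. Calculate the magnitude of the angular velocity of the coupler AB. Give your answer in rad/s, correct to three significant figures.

ω₂ = 2.51 rad/s
Differentiating the loop-closure r₂e^{iθ₂}+r₃e^{iθ₃}=r₁+r₄e^{iθ₄} gives r₂ω₂e^{iθ₂}+r₃ω₃e^{iθ₃}=r₄ω₄e^{iθ₄}.
Eliminating the other unknown: ω₃ = r₂ω₂ sin(θ₄−θ₂) / [r₃ sin(θ₃−θ₄)].
Numerator sine = +0.56064; denominator sine = -0.61153.
Result = 0.0525·2.51·(+0.56064) / (0.1696·(-0.61153)) = -0.71232 rad/s; magnitude 0.71232 rad/s.

0.712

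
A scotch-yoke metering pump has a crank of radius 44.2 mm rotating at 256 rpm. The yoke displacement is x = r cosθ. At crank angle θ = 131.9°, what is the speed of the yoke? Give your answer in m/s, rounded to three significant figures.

0.882

ω = 26.81 rad/s (from 256 rpm).
x = r cosθ ⇒ ẋ = −rω sinθ.
|v| = rω|sinθ| = 0.0442·26.81·|sin 131.9°| = 0.88195 m/s.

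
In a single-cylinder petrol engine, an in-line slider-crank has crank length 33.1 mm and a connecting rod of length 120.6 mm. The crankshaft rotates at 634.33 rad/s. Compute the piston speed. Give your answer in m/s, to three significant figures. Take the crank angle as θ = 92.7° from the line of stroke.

20.7

ω = 634.3 rad/s
For an in-line slider-crank, x = r cosθ + √(L² − r² sin²θ), so v = −rω sinθ·[1 + r cosθ/√(L² − r² sin²θ)].
With r = 0.0331 m, L = 0.1206 m, θ = 92.7°: √(L² − r² sin²θ) = 0.11598 m.
v = −0.0331·634.3·0.99889·[1 + 0.0331·-0.04711/0.11598] = -20.691 m/s.
|v| = 20.691 m/s.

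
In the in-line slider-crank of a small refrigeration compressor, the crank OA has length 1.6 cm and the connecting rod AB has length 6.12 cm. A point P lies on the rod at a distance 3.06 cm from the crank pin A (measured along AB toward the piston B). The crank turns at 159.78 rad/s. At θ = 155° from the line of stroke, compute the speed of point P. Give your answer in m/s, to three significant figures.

ω = 159.8 rad/s.  Crank-pin speed |V_A| = rω = 2.5565 m/s, perpendicular to OA.
Rod angle: sinφ = −(r/L) sinθ ⇒ φ = -6.343°; ω_rod = −rω cosθ/√(L²−r²sin²θ) = +38.092 rad/s.
V_P = V_A + ω_rod × AP, with AP = 0.0306 m along the rod.
Components: V_Px = −rω sinθ − a·ω_rod·sinφ = -0.95163 m/s;  V_Py = rω cosθ + a·ω_rod·cosφ = -1.1585 m/s.
|V_P| = √(V_Px² + V_Py²) = 1.4992 m/s.

1.50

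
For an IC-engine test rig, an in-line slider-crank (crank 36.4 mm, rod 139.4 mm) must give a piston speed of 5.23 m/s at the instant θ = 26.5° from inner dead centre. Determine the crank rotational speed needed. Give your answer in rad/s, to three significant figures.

For an in-line slider-crank, |v_piston| = rω|sinθ|·[1 + r cosθ/√(L² − r² sin²θ)].
With r = 0.0364 m, L = 0.1394 m, θ = 26.5°: the bracketed kinematic factor |dx/dθ| = 0.020063 m.
ω = v/|dx/dθ| = 5.23/0.020063 = 260.68 rad/s.

261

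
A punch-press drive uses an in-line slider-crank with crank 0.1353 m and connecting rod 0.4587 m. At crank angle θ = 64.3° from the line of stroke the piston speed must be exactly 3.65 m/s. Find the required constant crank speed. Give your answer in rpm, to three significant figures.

For an in-line slider-crank, |v_piston| = rω|sinθ|·[1 + r cosθ/√(L² − r² sin²θ)].
With r = 0.1353 m, L = 0.4587 m, θ = 64.3°: the bracketed kinematic factor |dx/dθ| = 0.13809 m.
ω = v/|dx/dθ| = 3.65/0.13809 = 26.432 rad/s.
N = 60ω/(2π) = 252.4 rpm.

252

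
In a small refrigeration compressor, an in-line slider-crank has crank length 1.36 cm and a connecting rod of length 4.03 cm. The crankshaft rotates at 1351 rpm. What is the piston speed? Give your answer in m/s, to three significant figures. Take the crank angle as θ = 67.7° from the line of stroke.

ω = 2π·1351/60 = 141.5 rad/s
For an in-line slider-crank, x = r cosθ + √(L² − r² sin²θ), so v = −rω sinθ·[1 + r cosθ/√(L² − r² sin²θ)].
With r = 0.0136 m, L = 0.0403 m, θ = 67.7°: √(L² − r² sin²θ) = 0.038285 m.
v = −0.0136·141.5·0.92521·[1 + 0.0136·0.37946/0.038285] = -2.0201 m/s.
|v| = 2.0201 m/s.

2.02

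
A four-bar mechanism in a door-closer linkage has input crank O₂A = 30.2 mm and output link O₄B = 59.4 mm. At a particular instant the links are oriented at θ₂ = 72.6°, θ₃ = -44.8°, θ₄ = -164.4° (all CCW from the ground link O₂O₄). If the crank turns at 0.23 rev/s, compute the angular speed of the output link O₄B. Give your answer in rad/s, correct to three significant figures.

0.750

ω₂ = 1.445 rad/s (from 0.23 rev/s).
Differentiating the loop-closure r₂e^{iθ₂}+r₃e^{iθ₃}=r₁+r₄e^{iθ₄} gives r₂ω₂e^{iθ₂}+r₃ω₃e^{iθ₃}=r₄ω₄e^{iθ₄}.
Eliminating the other unknown: ω₄ = r₂ω₂ sin(θ₂−θ₃) / [r₄ sin(θ₄−θ₃)].
Numerator sine = +0.88782; denominator sine = -0.86949.
Result = 0.0302·1.445·(+0.88782) / (0.0594·(-0.86949)) = -0.75021 rad/s; magnitude 0.75021 rad/s.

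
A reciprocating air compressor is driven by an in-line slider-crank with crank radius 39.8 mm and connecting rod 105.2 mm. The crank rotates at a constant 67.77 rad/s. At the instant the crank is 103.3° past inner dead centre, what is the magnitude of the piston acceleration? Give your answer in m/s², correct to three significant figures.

108

ω = 67.77 rad/s
x(θ) = r cosθ + √(L² − r² sin²θ); with ω constant, a = ω²·d²x/dθ².
d²x/dθ² = −r cosθ − r²(cos2θ)/√u − r⁴ sin²2θ/(4u^{3/2}),  u = L² − r² sin²θ = 0.00956683 m².
Substituting r = 0.0398 m, L = 0.1052 m, θ = 103.3°: d²x/dθ² = +0.023502 m.
a = ω²·d²x/dθ² = (67.77)²·(+0.023502) = +107.94 m/s²;  |a| = 107.94 m/s².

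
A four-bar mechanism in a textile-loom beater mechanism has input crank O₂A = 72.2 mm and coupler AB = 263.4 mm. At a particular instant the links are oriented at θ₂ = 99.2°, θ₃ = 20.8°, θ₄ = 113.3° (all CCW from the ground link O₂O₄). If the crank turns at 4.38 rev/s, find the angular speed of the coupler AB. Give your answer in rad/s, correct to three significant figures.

1.84

ω₂ = 27.52 rad/s (from 4.38 rev/s).
Differentiating the loop-closure r₂e^{iθ₂}+r₃e^{iθ₃}=r₁+r₄e^{iθ₄} gives r₂ω₂e^{iθ₂}+r₃ω₃e^{iθ₃}=r₄ω₄e^{iθ₄}.
Eliminating the other unknown: ω₃ = r₂ω₂ sin(θ₄−θ₂) / [r₃ sin(θ₃−θ₄)].
Numerator sine = +0.24362; denominator sine = -0.99905.
Result = 0.0722·27.52·(+0.24362) / (0.2634·(-0.99905)) = -1.8395 rad/s; magnitude 1.8395 rad/s.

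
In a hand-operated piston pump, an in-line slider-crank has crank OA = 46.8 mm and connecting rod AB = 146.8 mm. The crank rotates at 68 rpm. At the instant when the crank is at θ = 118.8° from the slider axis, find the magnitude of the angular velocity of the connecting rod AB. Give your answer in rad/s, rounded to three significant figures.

1.14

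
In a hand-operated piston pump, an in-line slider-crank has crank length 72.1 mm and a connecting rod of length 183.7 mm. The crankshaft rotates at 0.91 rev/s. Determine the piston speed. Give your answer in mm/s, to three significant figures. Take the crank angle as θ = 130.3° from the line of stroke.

231

ω = 2π·0.91 = 5.718 rad/s
For an in-line slider-crank, x = r cosθ + √(L² − r² sin²θ), so v = −rω sinθ·[1 + r cosθ/√(L² − r² sin²θ)].
With r = 0.0721 m, L = 0.1837 m, θ = 130.3°: √(L² − r² sin²θ) = 0.17528 m.
v = −0.0721·5.718·0.76267·[1 + 0.0721·-0.64679/0.17528] = -0.23076 m/s.
|v| = 0.23076 m/s = 230.76 mm/s.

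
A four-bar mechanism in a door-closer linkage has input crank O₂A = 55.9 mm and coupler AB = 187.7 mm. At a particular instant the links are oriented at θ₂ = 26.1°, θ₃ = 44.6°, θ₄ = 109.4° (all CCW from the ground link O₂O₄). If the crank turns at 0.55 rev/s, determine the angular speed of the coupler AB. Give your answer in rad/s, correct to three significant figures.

1.13

ω₂ = 3.456 rad/s (from 0.55 rev/s).
Differentiating the loop-closure r₂e^{iθ₂}+r₃e^{iθ₃}=r₁+r₄e^{iθ₄} gives r₂ω₂e^{iθ₂}+r₃ω₃e^{iθ₃}=r₄ω₄e^{iθ₄}.
Eliminating the other unknown: ω₃ = r₂ω₂ sin(θ₄−θ₂) / [r₃ sin(θ₃−θ₄)].
Numerator sine = +0.99317; denominator sine = -0.90483.
Result = 0.0559·3.456·(+0.99317) / (0.1877·(-0.90483)) = -1.1297 rad/s; magnitude 1.1297 rad/s.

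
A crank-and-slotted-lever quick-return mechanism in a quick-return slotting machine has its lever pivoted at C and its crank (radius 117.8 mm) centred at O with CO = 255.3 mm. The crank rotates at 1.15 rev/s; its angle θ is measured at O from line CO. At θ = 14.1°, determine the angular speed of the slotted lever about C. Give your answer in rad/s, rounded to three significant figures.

2.26

ω = 7.226 rad/s (from 1.15 rev/s).
Crank pin A relative to C: A = (d + r cosθ, r sinθ); lever angle φ = atan2(r sinθ, d + r cosθ).
Differentiating tanφ: φ̇ = rω(d cosθ + r)/(d² + r² + 2dr cosθ).
d² + r² + 2dr cosθ = |CA|² = 0.137391 m²;  d cosθ + r = +0.36541 m.
|ω_lever| = |0.1178·7.226·+0.36541| / 0.137391 = 2.2638 rad/s.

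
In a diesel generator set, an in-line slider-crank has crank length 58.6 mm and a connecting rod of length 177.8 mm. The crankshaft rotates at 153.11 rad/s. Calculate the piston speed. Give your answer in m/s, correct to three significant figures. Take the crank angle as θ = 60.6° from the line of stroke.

9.14

ω = 153.1 rad/s
For an in-line slider-crank, x = r cosθ + √(L² − r² sin²θ), so v = −rω sinθ·[1 + r cosθ/√(L² − r² sin²θ)].
With r = 0.0586 m, L = 0.1778 m, θ = 60.6°: √(L² − r² sin²θ) = 0.17031 m.
v = −0.0586·153.1·0.87121·[1 + 0.0586·0.49090/0.17031] = -9.137 m/s.
|v| = 9.137 m/s.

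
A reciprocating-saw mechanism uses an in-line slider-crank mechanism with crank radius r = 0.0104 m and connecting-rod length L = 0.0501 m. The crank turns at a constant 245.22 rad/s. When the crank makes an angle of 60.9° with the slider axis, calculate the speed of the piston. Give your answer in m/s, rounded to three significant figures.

2.46

ω = 245.2 rad/s
For an in-line slider-crank, x = r cosθ + √(L² − r² sin²θ), so v = −rω sinθ·[1 + r cosθ/√(L² − r² sin²θ)].
With r = 0.0104 m, L = 0.0501 m, θ = 60.9°: √(L² − r² sin²θ) = 0.049269 m.
v = −0.0104·245.2·0.87377·[1 + 0.0104·0.48634/0.049269] = -2.4571 m/s.
|v| = 2.4571 m/s.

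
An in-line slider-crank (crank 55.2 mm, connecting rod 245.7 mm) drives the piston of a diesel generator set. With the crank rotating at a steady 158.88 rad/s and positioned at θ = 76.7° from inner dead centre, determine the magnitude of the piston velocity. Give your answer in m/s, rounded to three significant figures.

8.99

ω = 158.9 rad/s
For an in-line slider-crank, x = r cosθ + √(L² − r² sin²θ), so v = −rω sinθ·[1 + r cosθ/√(L² − r² sin²θ)].
With r = 0.0552 m, L = 0.2457 m, θ = 76.7°: √(L² − r² sin²θ) = 0.23976 m.
v = −0.0552·158.9·0.97318·[1 + 0.0552·0.23005/0.23976] = -8.987 m/s.
|v| = 8.987 m/s.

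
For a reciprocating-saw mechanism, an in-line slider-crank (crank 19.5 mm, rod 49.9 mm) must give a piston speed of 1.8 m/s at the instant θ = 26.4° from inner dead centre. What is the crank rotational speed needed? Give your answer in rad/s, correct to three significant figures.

153

For an in-line slider-crank, |v_piston| = rω|sinθ|·[1 + r cosθ/√(L² − r² sin²θ)].
With r = 0.0195 m, L = 0.0499 m, θ = 26.4°: the bracketed kinematic factor |dx/dθ| = 0.011752 m.
ω = v/|dx/dθ| = 1.8/0.011752 = 153.16 rad/s.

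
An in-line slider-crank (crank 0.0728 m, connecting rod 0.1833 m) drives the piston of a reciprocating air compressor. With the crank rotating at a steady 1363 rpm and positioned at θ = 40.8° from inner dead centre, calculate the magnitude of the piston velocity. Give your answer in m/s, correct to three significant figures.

ω = 2π·1363/60 = 142.7 rad/s
For an in-line slider-crank, x = r cosθ + √(L² − r² sin²θ), so v = −rω sinθ·[1 + r cosθ/√(L² − r² sin²θ)].
With r = 0.0728 m, L = 0.1833 m, θ = 40.8°: √(L² − r² sin²θ) = 0.17702 m.
v = −0.0728·142.7·0.65342·[1 + 0.0728·0.75700/0.17702] = -8.9034 m/s.
|v| = 8.9034 m/s.

8.90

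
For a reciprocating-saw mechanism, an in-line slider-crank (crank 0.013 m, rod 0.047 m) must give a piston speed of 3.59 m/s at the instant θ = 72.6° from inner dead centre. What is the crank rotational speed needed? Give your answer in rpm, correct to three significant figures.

2550

For an in-line slider-crank, |v_piston| = rω|sinθ|·[1 + r cosθ/√(L² − r² sin²θ)].
With r = 0.013 m, L = 0.047 m, θ = 72.6°: the bracketed kinematic factor |dx/dθ| = 0.013469 m.
ω = v/|dx/dθ| = 3.59/0.013469 = 266.54 rad/s.
N = 60ω/(2π) = 2545.3 rpm.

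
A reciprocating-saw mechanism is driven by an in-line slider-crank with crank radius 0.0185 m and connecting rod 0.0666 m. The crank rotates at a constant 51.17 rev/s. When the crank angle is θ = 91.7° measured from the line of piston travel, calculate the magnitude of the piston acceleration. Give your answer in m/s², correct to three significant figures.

609

ω = 2π·51.2 = 321.5 rad/s
x(θ) = r cosθ + √(L² − r² sin²θ); with ω constant, a = ω²·d²x/dθ².
d²x/dθ² = −r cosθ − r²(cos2θ)/√u − r⁴ sin²2θ/(4u^{3/2}),  u = L² − r² sin²θ = 0.00409361 m².
Substituting r = 0.0185 m, L = 0.0666 m, θ = 91.7°: d²x/dθ² = +0.0058882 m.
a = ω²·d²x/dθ² = (321.5)²·(+0.0058882) = +608.66 m/s²;  |a| = 608.66 m/s².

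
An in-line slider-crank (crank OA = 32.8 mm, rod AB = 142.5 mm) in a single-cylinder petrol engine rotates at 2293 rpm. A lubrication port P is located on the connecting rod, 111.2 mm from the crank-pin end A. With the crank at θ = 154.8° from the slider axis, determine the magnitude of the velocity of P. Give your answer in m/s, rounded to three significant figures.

3.21

ω = 240.1 rad/s.  Crank-pin speed |V_A| = rω = 7.876 m/s, perpendicular to OA.
Rod angle: sinφ = −(r/L) sinθ ⇒ φ = -5.624°; ω_rod = −rω cosθ/√(L²−r²sin²θ) = +50.252 rad/s.
V_P = V_A + ω_rod × AP, with AP = 0.1112 m along the rod.
Components: V_Px = −rω sinθ − a·ω_rod·sinφ = -2.8058 m/s;  V_Py = rω cosθ + a·ω_rod·cosφ = -1.5653 m/s.
|V_P| = √(V_Px² + V_Py²) = 3.2129 m/s.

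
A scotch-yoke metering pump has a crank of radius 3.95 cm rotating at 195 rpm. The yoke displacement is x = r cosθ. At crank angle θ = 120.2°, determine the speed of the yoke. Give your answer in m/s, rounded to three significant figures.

0.697

ω = 20.42 rad/s (from 195 rpm).
x = r cosθ ⇒ ẋ = −rω sinθ.
|v| = rω|sinθ| = 0.0395·20.42·|sin 120.2°| = 0.69713 m/s.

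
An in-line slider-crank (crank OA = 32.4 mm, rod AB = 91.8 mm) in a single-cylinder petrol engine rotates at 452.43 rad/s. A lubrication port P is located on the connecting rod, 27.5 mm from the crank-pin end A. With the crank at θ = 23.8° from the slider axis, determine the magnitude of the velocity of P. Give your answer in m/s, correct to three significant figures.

ω = 452.4 rad/s.  Crank-pin speed |V_A| = rω = 14.659 m/s, perpendicular to OA.
Rod angle: sinφ = −(r/L) sinθ ⇒ φ = -8.188°; ω_rod = −rω cosθ/√(L²−r²sin²θ) = -147.61 rad/s.
V_P = V_A + ω_rod × AP, with AP = 0.0275 m along the rod.
Components: V_Px = −rω sinθ − a·ω_rod·sinφ = -6.4936 m/s;  V_Py = rω cosθ + a·ω_rod·cosφ = +9.3943 m/s.
|V_P| = √(V_Px² + V_Py²) = 11.42 m/s.

11.4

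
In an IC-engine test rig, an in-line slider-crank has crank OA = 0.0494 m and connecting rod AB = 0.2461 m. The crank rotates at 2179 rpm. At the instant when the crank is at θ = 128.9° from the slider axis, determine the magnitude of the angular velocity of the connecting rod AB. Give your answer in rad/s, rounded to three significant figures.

ω = 228.2 rad/s (converted from 2179 rpm).
The rod makes angle φ with the slider axis where L sinφ = r sinθ; differentiating, L cosφ·φ̇ = r ω cosθ.
L cosφ = √(L² − r² sin²θ) = 0.24308 m.
|ω_rod| = r ω |cosθ| / √(L² − r² sin²θ) = 0.0494·228.2·0.62796/0.24308 = 29.121 rad/s.

29.1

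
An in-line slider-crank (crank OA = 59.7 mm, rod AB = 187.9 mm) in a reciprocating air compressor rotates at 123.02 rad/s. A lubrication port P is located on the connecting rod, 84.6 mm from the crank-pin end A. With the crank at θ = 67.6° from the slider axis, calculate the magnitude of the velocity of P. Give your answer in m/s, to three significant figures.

ω = 123 rad/s.  Crank-pin speed |V_A| = rω = 7.3443 m/s, perpendicular to OA.
Rod angle: sinφ = −(r/L) sinθ ⇒ φ = -17.083°; ω_rod = −rω cosθ/√(L²−r²sin²θ) = -15.582 rad/s.
V_P = V_A + ω_rod × AP, with AP = 0.0846 m along the rod.
Components: V_Px = −rω sinθ − a·ω_rod·sinφ = -7.1774 m/s;  V_Py = rω cosθ + a·ω_rod·cosφ = +1.5386 m/s.
|V_P| = √(V_Px² + V_Py²) = 7.3404 m/s.

7.34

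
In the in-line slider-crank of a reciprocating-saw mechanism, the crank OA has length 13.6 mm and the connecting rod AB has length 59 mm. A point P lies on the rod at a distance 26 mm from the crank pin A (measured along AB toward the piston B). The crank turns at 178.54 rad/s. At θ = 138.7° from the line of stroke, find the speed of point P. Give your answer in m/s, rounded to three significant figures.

1.80

ω = 178.5 rad/s.  Crank-pin speed |V_A| = rω = 2.4281 m/s, perpendicular to OA.
Rod angle: sinφ = −(r/L) sinθ ⇒ φ = -8.751°; ω_rod = −rω cosθ/√(L²−r²sin²θ) = +31.282 rad/s.
V_P = V_A + ω_rod × AP, with AP = 0.026 m along the rod.
Components: V_Px = −rω sinθ − a·ω_rod·sinφ = -1.4788 m/s;  V_Py = rω cosθ + a·ω_rod·cosφ = -1.0203 m/s.
|V_P| = √(V_Px² + V_Py²) = 1.7967 m/s.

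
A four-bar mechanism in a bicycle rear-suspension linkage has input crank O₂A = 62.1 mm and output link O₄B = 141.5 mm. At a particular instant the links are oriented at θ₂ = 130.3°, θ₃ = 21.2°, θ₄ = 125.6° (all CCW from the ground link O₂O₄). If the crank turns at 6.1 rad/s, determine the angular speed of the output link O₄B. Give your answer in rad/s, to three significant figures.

ω₂ = 6.1 rad/s
Differentiating the loop-closure r₂e^{iθ₂}+r₃e^{iθ₃}=r₁+r₄e^{iθ₄} gives r₂ω₂e^{iθ₂}+r₃ω₃e^{iθ₃}=r₄ω₄e^{iθ₄}.
Eliminating the other unknown: ω₄ = r₂ω₂ sin(θ₂−θ₃) / [r₄ sin(θ₄−θ₃)].
Numerator sine = +0.94495; denominator sine = +0.96858.
Result = 0.0621·6.1·(+0.94495) / (0.1415·(+0.96858)) = +2.6118 rad/s; magnitude 2.6118 rad/s.

2.61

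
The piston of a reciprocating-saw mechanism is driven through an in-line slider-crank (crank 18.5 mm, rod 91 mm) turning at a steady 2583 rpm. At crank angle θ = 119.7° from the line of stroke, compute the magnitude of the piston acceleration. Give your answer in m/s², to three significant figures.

811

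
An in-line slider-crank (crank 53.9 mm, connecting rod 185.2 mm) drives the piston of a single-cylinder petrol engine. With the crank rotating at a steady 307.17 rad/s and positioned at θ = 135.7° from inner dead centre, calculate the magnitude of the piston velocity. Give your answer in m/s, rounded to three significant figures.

ω = 307.2 rad/s
For an in-line slider-crank, x = r cosθ + √(L² − r² sin²θ), so v = −rω sinθ·[1 + r cosθ/√(L² − r² sin²θ)].
With r = 0.0539 m, L = 0.1852 m, θ = 135.7°: √(L² − r² sin²θ) = 0.18133 m.
v = −0.0539·307.2·0.69842·[1 + 0.0539·-0.71569/0.18133] = -9.1034 m/s.
|v| = 9.1034 m/s.

9.10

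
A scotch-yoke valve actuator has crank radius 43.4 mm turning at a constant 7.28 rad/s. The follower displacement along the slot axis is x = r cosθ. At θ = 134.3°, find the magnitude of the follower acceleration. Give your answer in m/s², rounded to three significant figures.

ω = 7.28 rad/s
x = r cosθ ⇒ ẍ = −rω² cosθ (ω constant).
|a| = rω²|cosθ| = 0.0434·(7.28)²·|cos 134.3°| = 1.6064 m/s².

1.61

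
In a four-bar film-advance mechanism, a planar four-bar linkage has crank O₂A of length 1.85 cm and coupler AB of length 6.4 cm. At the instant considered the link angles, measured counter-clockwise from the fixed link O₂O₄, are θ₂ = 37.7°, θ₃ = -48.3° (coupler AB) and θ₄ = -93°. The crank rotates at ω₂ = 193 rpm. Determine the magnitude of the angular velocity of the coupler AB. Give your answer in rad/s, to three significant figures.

ω₂ = 20.21 rad/s (from 193 rpm).
Differentiating the loop-closure r₂e^{iθ₂}+r₃e^{iθ₃}=r₁+r₄e^{iθ₄} gives r₂ω₂e^{iθ₂}+r₃ω₃e^{iθ₃}=r₄ω₄e^{iθ₄}.
Eliminating the other unknown: ω₃ = r₂ω₂ sin(θ₄−θ₂) / [r₃ sin(θ₃−θ₄)].
Numerator sine = -0.75813; denominator sine = +0.70339.
Result = 0.0185·20.21·(-0.75813) / (0.064·(+0.70339)) = -6.2969 rad/s; magnitude 6.2969 rad/s.

6.30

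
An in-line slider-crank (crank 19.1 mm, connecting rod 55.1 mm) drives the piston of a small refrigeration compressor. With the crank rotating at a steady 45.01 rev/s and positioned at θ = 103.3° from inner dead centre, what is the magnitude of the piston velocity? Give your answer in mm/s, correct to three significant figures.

4810

ω = 2π·45 = 282.8 rad/s
For an in-line slider-crank, x = r cosθ + √(L² − r² sin²θ), so v = −rω sinθ·[1 + r cosθ/√(L² − r² sin²θ)].
With r = 0.0191 m, L = 0.0551 m, θ = 103.3°: √(L² − r² sin²θ) = 0.05187 m.
v = −0.0191·282.8·0.97318·[1 + 0.0191·-0.23005/0.05187] = -4.8114 m/s.
|v| = 4.8114 m/s = 4811.4 mm/s.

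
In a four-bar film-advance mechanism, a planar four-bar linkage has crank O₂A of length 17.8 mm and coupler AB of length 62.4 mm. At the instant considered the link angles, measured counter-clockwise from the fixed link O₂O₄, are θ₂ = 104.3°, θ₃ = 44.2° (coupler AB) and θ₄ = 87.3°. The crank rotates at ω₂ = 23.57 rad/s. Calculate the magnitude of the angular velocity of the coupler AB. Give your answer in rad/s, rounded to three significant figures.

2.88

ω₂ = 23.57 rad/s
Differentiating the loop-closure r₂e^{iθ₂}+r₃e^{iθ₃}=r₁+r₄e^{iθ₄} gives r₂ω₂e^{iθ₂}+r₃ω₃e^{iθ₃}=r₄ω₄e^{iθ₄}.
Eliminating the other unknown: ω₃ = r₂ω₂ sin(θ₄−θ₂) / [r₃ sin(θ₃−θ₄)].
Numerator sine = -0.29237; denominator sine = -0.68327.
Result = 0.0178·23.57·(-0.29237) / (0.0624·(-0.68327)) = +2.877 rad/s; magnitude 2.877 rad/s.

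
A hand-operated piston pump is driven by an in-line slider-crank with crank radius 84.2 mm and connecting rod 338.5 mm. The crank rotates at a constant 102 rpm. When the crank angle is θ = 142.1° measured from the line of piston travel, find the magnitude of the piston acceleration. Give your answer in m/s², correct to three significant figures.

ω = 2π·102/60 = 10.68 rad/s
x(θ) = r cosθ + √(L² − r² sin²θ); with ω constant, a = ω²·d²x/dθ².
d²x/dθ² = −r cosθ − r²(cos2θ)/√u − r⁴ sin²2θ/(4u^{3/2}),  u = L² − r² sin²θ = 0.111907 m².
Substituting r = 0.0842 m, L = 0.3385 m, θ = 142.1°: d²x/dθ² = +0.060927 m.
a = ω²·d²x/dθ² = (10.68)²·(+0.060927) = +6.9513 m/s²;  |a| = 6.9513 m/s².

6.95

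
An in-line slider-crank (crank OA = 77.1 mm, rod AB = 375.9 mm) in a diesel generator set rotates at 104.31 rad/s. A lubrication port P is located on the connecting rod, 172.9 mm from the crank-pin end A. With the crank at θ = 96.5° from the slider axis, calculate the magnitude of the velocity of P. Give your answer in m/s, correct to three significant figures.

ω = 104.3 rad/s.  Crank-pin speed |V_A| = rω = 8.0423 m/s, perpendicular to OA.
Rod angle: sinφ = −(r/L) sinθ ⇒ φ = -11.759°; ω_rod = −rω cosθ/√(L²−r²sin²θ) = +2.4739 rad/s.
V_P = V_A + ω_rod × AP, with AP = 0.1729 m along the rod.
Components: V_Px = −rω sinθ − a·ω_rod·sinφ = -7.9034 m/s;  V_Py = rω cosθ + a·ω_rod·cosφ = -0.49166 m/s.
|V_P| = √(V_Px² + V_Py²) = 7.9187 m/s.

7.92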